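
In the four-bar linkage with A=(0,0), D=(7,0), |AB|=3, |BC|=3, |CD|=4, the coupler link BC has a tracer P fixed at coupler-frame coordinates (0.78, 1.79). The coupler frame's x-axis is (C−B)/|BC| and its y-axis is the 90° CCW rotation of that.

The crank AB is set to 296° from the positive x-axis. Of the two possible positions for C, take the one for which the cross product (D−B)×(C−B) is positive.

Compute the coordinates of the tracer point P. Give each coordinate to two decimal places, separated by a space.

A=(0,0), D=(7.00,0)
B = A + 3.00·(cos296°, sin296°) = (1.3151, -2.6964)
|BD| = 6.2919
circle(B,3.00) ∩ circle(D,4.00): a=2.5897, h=1.5144
  candidates: C₊=(3.0060,-0.2183) cross=9.529; C₋=(4.3040,-2.9549) cross=-9.529
  mode + wants cross > 0 → take C=(3.0060,-0.2183) (cross=9.529)
ex = (C−B)/|BC| = (0.5636,0.8260); ey = (-0.8260,0.5636)
P = B + 0.78·ex + 1.79·ey = (0.2761,-1.0432)

0.28 -1.04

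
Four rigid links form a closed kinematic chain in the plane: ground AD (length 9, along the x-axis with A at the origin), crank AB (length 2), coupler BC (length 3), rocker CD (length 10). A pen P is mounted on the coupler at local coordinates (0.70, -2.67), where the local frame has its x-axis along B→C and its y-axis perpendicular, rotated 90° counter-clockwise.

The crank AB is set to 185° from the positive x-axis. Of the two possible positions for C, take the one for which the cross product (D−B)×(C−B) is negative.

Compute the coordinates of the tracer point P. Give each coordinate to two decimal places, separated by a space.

A=(0,0), D=(9.00,0)
B = A + 2.00·(cos185°, sin185°) = (-1.9924, -0.1743)
|BD| = 10.9938
circle(B,3.00) ∩ circle(D,10.00): a=1.3582, h=2.6749
  candidates: C₊=(-0.6768,2.5218) cross=29.408; C₋=(-0.5920,-2.8274) cross=-29.408
  mode - wants cross < 0 → take C=(-0.5920,-2.8274) (cross=-29.408)
ex = (C−B)/|BC| = (0.4668,-0.8844); ey = (0.8844,0.4668)
P = B + 0.70·ex + -2.67·ey = (-4.0269,-2.0397)

-4.03 -2.04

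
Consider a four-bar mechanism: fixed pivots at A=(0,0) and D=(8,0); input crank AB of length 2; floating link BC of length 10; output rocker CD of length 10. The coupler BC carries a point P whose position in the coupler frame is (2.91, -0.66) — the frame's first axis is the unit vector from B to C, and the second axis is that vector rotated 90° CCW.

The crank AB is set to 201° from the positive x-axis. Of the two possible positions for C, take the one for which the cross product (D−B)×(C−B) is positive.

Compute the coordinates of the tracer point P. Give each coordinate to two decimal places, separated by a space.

A=(0,0), D=(8.00,0)
B = A + 2.00·(cos201°, sin201°) = (-1.8672, -0.7167)
|BD| = 9.8932
circle(B,10.00) ∩ circle(D,10.00): a=4.9466, h=8.6909
  candidates: C₊=(2.4368,8.3097) cross=85.980; C₋=(3.6961,-9.0264) cross=-85.980
  mode + wants cross > 0 → take C=(2.4368,8.3097) (cross=85.980)
ex = (C−B)/|BC| = (0.4304,0.9026); ey = (-0.9026,0.4304)
P = B + 2.91·ex + -0.66·ey = (-0.0190,1.6259)

-0.02 1.63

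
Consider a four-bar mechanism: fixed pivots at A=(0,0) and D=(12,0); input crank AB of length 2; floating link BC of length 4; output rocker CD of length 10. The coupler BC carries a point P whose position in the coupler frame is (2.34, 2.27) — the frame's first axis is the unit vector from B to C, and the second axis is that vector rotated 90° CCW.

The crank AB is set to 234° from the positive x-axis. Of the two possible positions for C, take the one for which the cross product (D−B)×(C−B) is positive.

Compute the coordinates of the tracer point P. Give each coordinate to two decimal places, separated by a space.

-0.66 1.60

A=(0,0), D=(12.00,0)
B = A + 2.00·(cos234°, sin234°) = (-1.1756, -1.6180)
|BD| = 13.2746
circle(B,4.00) ∩ circle(D,10.00): a=3.4733, h=1.9839
  candidates: C₊=(2.0300,0.7745) cross=26.336; C₋=(2.5137,-3.1638) cross=-26.336
  mode + wants cross > 0 → take C=(2.0300,0.7745) (cross=26.336)
ex = (C−B)/|BC| = (0.8014,0.5981); ey = (-0.5981,0.8014)
P = B + 2.34·ex + 2.27·ey = (-0.6580,1.6008)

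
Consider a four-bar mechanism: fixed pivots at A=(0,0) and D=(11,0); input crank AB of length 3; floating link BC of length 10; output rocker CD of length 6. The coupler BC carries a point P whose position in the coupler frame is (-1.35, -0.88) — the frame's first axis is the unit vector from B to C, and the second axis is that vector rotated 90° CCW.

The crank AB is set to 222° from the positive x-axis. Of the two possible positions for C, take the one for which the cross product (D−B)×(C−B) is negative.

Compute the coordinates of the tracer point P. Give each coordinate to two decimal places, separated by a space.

-3.77 -2.48

A=(0,0), D=(11.00,0)
B = A + 3.00·(cos222°, sin222°) = (-2.2294, -2.0074)
|BD| = 13.3809
circle(B,10.00) ∩ circle(D,6.00): a=9.0819, h=4.1856
  candidates: C₊=(6.1218,3.4933) cross=56.006; C₋=(7.3776,-4.7831) cross=-56.006
  mode - wants cross < 0 → take C=(7.3776,-4.7831) (cross=-56.006)
ex = (C−B)/|BC| = (0.9607,-0.2776); ey = (0.2776,0.9607)
P = B + -1.35·ex + -0.88·ey = (-3.7707,-2.4781)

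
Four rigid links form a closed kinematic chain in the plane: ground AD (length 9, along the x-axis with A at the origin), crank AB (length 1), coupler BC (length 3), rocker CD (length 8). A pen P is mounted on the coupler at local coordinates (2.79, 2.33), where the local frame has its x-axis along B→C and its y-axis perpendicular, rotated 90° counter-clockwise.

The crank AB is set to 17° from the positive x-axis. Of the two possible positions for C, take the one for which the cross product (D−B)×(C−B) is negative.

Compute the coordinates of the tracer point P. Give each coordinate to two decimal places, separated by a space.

A=(0,0), D=(9.00,0)
B = A + 1.00·(cos17°, sin17°) = (0.9563, 0.2924)
|BD| = 8.0490
circle(B,3.00) ∩ circle(D,8.00): a=0.6079, h=2.9378
  candidates: C₊=(1.6705,3.2061) cross=23.646; C₋=(1.4571,-2.6655) cross=-23.646
  mode - wants cross < 0 → take C=(1.4571,-2.6655) (cross=-23.646)
ex = (C−B)/|BC| = (0.1669,-0.9860); ey = (0.9860,0.1669)
P = B + 2.79·ex + 2.33·ey = (3.7194,-2.0695)

3.72 -2.07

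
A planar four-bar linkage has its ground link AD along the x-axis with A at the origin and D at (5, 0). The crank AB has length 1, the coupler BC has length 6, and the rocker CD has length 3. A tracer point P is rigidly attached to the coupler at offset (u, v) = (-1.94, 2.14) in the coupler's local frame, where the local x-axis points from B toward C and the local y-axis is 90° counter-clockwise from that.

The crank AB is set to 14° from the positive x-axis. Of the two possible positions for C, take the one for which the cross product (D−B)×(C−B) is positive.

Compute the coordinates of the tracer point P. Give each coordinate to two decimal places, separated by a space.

A=(0,0), D=(5.00,0)
B = A + 1.00·(cos14°, sin14°) = (0.9703, 0.2419)
|BD| = 4.0370
circle(B,6.00) ∩ circle(D,3.00): a=5.3626, h=2.6912
  candidates: C₊=(6.4845,2.6070) cross=10.864; C₋=(6.1620,-2.7658) cross=-10.864
  mode + wants cross > 0 → take C=(6.4845,2.6070) (cross=10.864)
ex = (C−B)/|BC| = (0.9190,0.3942); ey = (-0.3942,0.9190)
P = B + -1.94·ex + 2.14·ey = (-1.6562,1.4440)

-1.66 1.44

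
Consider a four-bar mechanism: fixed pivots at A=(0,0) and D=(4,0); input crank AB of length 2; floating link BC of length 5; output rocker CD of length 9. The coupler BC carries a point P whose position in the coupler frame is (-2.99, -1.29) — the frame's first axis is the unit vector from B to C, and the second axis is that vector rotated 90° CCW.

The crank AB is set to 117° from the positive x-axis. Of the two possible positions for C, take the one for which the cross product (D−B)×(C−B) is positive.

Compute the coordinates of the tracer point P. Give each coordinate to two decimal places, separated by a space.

1.04 -0.83

A=(0,0), D=(4.00,0)
B = A + 2.00·(cos117°, sin117°) = (-0.9080, 1.7820)
|BD| = 5.2215
circle(B,5.00) ∩ circle(D,9.00): a=-2.7517, h=4.1747
  candidates: C₊=(-2.0697,6.6452) cross=21.798; C₋=(-4.9193,-1.2029) cross=-21.798
  mode + wants cross > 0 → take C=(-2.0697,6.6452) (cross=21.798)
ex = (C−B)/|BC| = (-0.2324,0.9726); ey = (-0.9726,-0.2324)
P = B + -2.99·ex + -1.29·ey = (1.0414,-0.8264)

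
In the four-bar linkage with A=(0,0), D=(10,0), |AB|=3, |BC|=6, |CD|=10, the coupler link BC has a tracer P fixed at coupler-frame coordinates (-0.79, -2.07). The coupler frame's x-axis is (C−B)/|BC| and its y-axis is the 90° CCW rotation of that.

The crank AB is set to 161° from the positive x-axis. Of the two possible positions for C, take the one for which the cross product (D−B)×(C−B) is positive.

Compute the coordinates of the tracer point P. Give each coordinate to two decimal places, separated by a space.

-1.95 -1.05

A=(0,0), D=(10.00,0)
B = A + 3.00·(cos161°, sin161°) = (-2.8366, 0.9767)
|BD| = 12.8737
circle(B,6.00) ∩ circle(D,10.00): a=3.9511, h=4.5154
  candidates: C₊=(1.4458,5.1793) cross=58.129; C₋=(0.7606,-3.8254) cross=-58.129
  mode + wants cross > 0 → take C=(1.4458,5.1793) (cross=58.129)
ex = (C−B)/|BC| = (0.7137,0.7004); ey = (-0.7004,0.7137)
P = B + -0.79·ex + -2.07·ey = (-1.9505,-1.0540)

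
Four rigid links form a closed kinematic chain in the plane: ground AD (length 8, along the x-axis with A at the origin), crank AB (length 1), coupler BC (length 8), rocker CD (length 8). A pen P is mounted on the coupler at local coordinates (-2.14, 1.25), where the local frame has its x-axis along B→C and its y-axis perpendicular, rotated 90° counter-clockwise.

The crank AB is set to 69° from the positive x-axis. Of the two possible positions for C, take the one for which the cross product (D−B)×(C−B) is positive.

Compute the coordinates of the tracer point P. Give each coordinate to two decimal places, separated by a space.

-1.91 -0.07

A=(0,0), D=(8.00,0)
B = A + 1.00·(cos69°, sin69°) = (0.3584, 0.9336)
|BD| = 7.6984
circle(B,8.00) ∩ circle(D,8.00): a=3.8492, h=7.0131
  candidates: C₊=(5.0297,7.4281) cross=53.990; C₋=(3.3287,-6.4945) cross=-53.990
  mode + wants cross > 0 → take C=(5.0297,7.4281) (cross=53.990)
ex = (C−B)/|BC| = (0.5839,0.8118); ey = (-0.8118,0.5839)
P = B + -2.14·ex + 1.25·ey = (-1.9060,-0.0738)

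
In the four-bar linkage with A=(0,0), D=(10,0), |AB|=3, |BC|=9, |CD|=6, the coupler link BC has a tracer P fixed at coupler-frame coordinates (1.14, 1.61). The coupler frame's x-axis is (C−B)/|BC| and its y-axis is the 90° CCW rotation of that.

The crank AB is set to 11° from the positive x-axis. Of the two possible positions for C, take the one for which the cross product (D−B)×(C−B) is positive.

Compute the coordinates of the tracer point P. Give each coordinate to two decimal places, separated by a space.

A=(0,0), D=(10.00,0)
B = A + 3.00·(cos11°, sin11°) = (2.9449, 0.5724)
|BD| = 7.0783
circle(B,9.00) ∩ circle(D,6.00): a=6.7179, h=5.9892
  candidates: C₊=(10.1251,5.9987) cross=42.393; C₋=(9.1564,-5.9404) cross=-42.393
  mode + wants cross > 0 → take C=(10.1251,5.9987) (cross=42.393)
ex = (C−B)/|BC| = (0.7978,0.6029); ey = (-0.6029,0.7978)
P = B + 1.14·ex + 1.61·ey = (2.8837,2.5442)

2.88 2.54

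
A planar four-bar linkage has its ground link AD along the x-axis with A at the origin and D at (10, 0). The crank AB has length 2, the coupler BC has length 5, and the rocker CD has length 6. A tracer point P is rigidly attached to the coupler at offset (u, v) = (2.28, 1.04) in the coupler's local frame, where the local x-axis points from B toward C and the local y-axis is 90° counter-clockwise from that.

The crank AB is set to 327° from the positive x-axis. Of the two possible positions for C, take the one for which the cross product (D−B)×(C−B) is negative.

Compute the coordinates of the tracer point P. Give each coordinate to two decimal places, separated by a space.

A=(0,0), D=(10.00,0)
B = A + 2.00·(cos327°, sin327°) = (1.6773, -1.0893)
|BD| = 8.3936
circle(B,5.00) ∩ circle(D,6.00): a=3.5416, h=3.5295
  candidates: C₊=(4.7309,2.8700) cross=29.625; C₋=(5.6470,-4.1293) cross=-29.625
  mode - wants cross < 0 → take C=(5.6470,-4.1293) (cross=-29.625)
ex = (C−B)/|BC| = (0.7939,-0.6080); ey = (0.6080,0.7939)
P = B + 2.28·ex + 1.04·ey = (4.1198,-1.6499)

4.12 -1.65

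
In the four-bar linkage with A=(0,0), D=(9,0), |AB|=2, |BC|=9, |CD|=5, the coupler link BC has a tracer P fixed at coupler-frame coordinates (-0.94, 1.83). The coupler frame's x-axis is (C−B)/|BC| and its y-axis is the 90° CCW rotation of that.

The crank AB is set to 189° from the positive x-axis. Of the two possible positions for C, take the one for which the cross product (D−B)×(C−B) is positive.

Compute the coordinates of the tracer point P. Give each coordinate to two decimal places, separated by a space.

-3.67 0.85

A=(0,0), D=(9.00,0)
B = A + 2.00·(cos189°, sin189°) = (-1.9754, -0.3129)
|BD| = 10.9798
circle(B,9.00) ∩ circle(D,5.00): a=8.0400, h=4.0445
  candidates: C₊=(5.9462,3.9590) cross=44.407; C₋=(6.1767,-4.1266) cross=-44.407
  mode + wants cross > 0 → take C=(5.9462,3.9590) (cross=44.407)
ex = (C−B)/|BC| = (0.8802,0.4747); ey = (-0.4747,0.8802)
P = B + -0.94·ex + 1.83·ey = (-3.6714,0.8517)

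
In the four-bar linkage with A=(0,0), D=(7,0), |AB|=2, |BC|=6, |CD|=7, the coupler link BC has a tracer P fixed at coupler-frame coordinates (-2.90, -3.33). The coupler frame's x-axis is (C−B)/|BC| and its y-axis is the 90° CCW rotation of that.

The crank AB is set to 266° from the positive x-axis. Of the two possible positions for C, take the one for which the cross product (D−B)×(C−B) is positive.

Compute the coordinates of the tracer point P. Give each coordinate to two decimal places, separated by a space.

A=(0,0), D=(7.00,0)
B = A + 2.00·(cos266°, sin266°) = (-0.1395, -1.9951)
|BD| = 7.4130
circle(B,6.00) ∩ circle(D,7.00): a=2.8297, h=5.2908
  candidates: C₊=(1.1618,3.8621) cross=39.221; C₋=(4.0097,-6.3292) cross=-39.221
  mode + wants cross > 0 → take C=(1.1618,3.8621) (cross=39.221)
ex = (C−B)/|BC| = (0.2169,0.9762); ey = (-0.9762,0.2169)
P = B + -2.90·ex + -3.33·ey = (2.4823,-5.5483)

2.48 -5.55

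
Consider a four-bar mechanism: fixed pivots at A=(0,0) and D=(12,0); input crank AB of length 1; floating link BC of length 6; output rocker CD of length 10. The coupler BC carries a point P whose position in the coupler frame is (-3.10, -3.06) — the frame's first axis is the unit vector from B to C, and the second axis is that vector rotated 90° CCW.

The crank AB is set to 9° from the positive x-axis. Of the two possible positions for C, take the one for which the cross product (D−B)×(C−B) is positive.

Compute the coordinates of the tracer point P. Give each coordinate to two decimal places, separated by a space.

2.34 -3.98

A=(0,0), D=(12.00,0)
B = A + 1.00·(cos9°, sin9°) = (0.9877, 0.1564)
|BD| = 11.0134
circle(B,6.00) ∩ circle(D,10.00): a=2.6012, h=5.4068
  candidates: C₊=(3.6654,5.5258) cross=59.548; C₋=(3.5118,-5.2868) cross=-59.548
  mode + wants cross > 0 → take C=(3.6654,5.5258) (cross=59.548)
ex = (C−B)/|BC| = (0.4463,0.8949); ey = (-0.8949,0.4463)
P = B + -3.10·ex + -3.06·ey = (2.3426,-3.9834)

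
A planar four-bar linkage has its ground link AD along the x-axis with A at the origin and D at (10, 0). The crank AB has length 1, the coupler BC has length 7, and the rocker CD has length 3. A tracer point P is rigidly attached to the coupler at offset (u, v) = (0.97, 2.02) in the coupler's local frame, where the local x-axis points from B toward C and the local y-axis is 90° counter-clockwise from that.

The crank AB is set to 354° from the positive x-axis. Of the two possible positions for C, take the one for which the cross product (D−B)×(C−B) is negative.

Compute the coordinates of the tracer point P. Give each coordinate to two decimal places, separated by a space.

2.47 1.58

A=(0,0), D=(10.00,0)
B = A + 1.00·(cos354°, sin354°) = (0.9945, -0.1045)
|BD| = 9.0061
circle(B,7.00) ∩ circle(D,3.00): a=6.7238, h=1.9471
  candidates: C₊=(7.6952,1.9204) cross=17.535; C₋=(7.7404,-1.9734) cross=-17.535
  mode - wants cross < 0 → take C=(7.7404,-1.9734) (cross=-17.535)
ex = (C−B)/|BC| = (0.9637,-0.2670); ey = (0.2670,0.9637)
P = B + 0.97·ex + 2.02·ey = (2.4686,1.5832)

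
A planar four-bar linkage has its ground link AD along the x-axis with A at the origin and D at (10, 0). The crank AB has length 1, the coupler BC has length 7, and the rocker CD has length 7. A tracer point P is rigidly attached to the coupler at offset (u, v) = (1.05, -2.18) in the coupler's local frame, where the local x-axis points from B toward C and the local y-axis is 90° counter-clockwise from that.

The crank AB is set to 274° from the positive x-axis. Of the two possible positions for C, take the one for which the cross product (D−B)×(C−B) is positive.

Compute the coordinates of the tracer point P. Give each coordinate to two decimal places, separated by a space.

A=(0,0), D=(10.00,0)
B = A + 1.00·(cos274°, sin274°) = (0.0698, -0.9976)
|BD| = 9.9802
circle(B,7.00) ∩ circle(D,7.00): a=4.9901, h=4.9091
  candidates: C₊=(4.5442,4.3857) cross=48.993; C₋=(5.5256,-5.3832) cross=-48.993
  mode + wants cross > 0 → take C=(4.5442,4.3857) (cross=48.993)
ex = (C−B)/|BC| = (0.6392,0.7690); ey = (-0.7690,0.6392)
P = B + 1.05·ex + -2.18·ey = (2.4174,-1.5835)

2.42 -1.58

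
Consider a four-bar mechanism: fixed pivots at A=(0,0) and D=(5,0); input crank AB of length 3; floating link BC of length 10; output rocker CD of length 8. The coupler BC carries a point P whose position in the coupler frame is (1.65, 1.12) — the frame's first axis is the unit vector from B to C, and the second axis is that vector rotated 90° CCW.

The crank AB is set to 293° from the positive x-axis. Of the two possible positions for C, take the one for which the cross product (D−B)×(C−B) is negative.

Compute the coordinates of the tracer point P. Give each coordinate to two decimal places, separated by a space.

3.07 -2.14

A=(0,0), D=(5.00,0)
B = A + 3.00·(cos293°, sin293°) = (1.1722, -2.7615)
|BD| = 4.7200
circle(B,10.00) ∩ circle(D,8.00): a=6.1736, h=7.8668
  candidates: C₊=(1.5762,7.2303) cross=37.131; C₋=(10.7815,-5.5294) cross=-37.131
  mode - wants cross < 0 → take C=(10.7815,-5.5294) (cross=-37.131)
ex = (C−B)/|BC| = (0.9609,-0.2768); ey = (0.2768,0.9609)
P = B + 1.65·ex + 1.12·ey = (3.0677,-2.1420)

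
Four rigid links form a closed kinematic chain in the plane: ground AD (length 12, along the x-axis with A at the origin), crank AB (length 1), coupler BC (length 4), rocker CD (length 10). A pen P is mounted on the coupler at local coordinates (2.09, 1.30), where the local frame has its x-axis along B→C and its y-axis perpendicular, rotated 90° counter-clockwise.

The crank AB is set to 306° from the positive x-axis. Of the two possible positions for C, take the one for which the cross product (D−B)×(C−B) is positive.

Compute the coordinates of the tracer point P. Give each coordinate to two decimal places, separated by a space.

A=(0,0), D=(12.00,0)
B = A + 1.00·(cos306°, sin306°) = (0.5878, -0.8090)
|BD| = 11.4409
circle(B,4.00) ∩ circle(D,10.00): a=2.0494, h=3.4351
  candidates: C₊=(2.3891,2.7624) cross=39.301; C₋=(2.8749,-4.0906) cross=-39.301
  mode + wants cross > 0 → take C=(2.3891,2.7624) (cross=39.301)
ex = (C−B)/|BC| = (0.4503,0.8929); ey = (-0.8929,0.4503)
P = B + 2.09·ex + 1.30·ey = (0.3683,1.6425)

0.37 1.64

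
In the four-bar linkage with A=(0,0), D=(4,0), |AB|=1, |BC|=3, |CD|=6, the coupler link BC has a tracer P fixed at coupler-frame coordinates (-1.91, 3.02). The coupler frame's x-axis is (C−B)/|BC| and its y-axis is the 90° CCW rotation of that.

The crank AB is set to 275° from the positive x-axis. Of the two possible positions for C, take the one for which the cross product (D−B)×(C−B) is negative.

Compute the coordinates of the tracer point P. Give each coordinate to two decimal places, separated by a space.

A=(0,0), D=(4.00,0)
B = A + 1.00·(cos275°, sin275°) = (0.0872, -0.9962)
|BD| = 4.0377
circle(B,3.00) ∩ circle(D,6.00): a=-1.3247, h=2.6917
  candidates: C₊=(-1.8607,1.2855) cross=10.868; C₋=(-0.5325,-3.9315) cross=-10.868
  mode - wants cross < 0 → take C=(-0.5325,-3.9315) (cross=-10.868)
ex = (C−B)/|BC| = (-0.2065,-0.9784); ey = (0.9784,-0.2065)
P = B + -1.91·ex + 3.02·ey = (3.4365,0.2489)

3.44 0.25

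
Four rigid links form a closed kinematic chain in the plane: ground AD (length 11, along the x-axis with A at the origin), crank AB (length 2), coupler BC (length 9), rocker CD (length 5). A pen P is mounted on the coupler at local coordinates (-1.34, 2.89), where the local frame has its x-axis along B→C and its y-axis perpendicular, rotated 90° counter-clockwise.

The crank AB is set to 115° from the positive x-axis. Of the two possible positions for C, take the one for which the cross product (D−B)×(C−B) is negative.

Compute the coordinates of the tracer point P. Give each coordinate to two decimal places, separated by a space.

A=(0,0), D=(11.00,0)
B = A + 2.00·(cos115°, sin115°) = (-0.8452, 1.8126)
|BD| = 11.9831
circle(B,9.00) ∩ circle(D,5.00): a=8.3282, h=3.4120
  candidates: C₊=(7.9032,3.9256) cross=40.886; C₋=(6.8710,-2.8198) cross=-40.886
  mode - wants cross < 0 → take C=(6.8710,-2.8198) (cross=-40.886)
ex = (C−B)/|BC| = (0.8574,-0.5147); ey = (0.5147,0.8574)
P = B + -1.34·ex + 2.89·ey = (-0.5066,4.9801)

-0.51 4.98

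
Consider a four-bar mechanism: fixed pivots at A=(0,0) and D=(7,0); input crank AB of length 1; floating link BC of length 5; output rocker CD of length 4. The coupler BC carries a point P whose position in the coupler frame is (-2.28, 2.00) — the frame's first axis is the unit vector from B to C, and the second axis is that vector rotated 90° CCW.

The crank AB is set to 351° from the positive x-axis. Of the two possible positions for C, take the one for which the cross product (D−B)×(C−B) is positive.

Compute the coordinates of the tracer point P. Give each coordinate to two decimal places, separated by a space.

A=(0,0), D=(7.00,0)
B = A + 1.00·(cos351°, sin351°) = (0.9877, -0.1564)
|BD| = 6.0143
circle(B,5.00) ∩ circle(D,4.00): a=3.7554, h=3.3011
  candidates: C₊=(4.6559,3.2412) cross=19.854; C₋=(4.8277,-3.3587) cross=-19.854
  mode + wants cross > 0 → take C=(4.6559,3.2412) (cross=19.854)
ex = (C−B)/|BC| = (0.7337,0.6795); ey = (-0.6795,0.7337)
P = B + -2.28·ex + 2.00·ey = (-2.0441,-0.2385)

-2.04 -0.24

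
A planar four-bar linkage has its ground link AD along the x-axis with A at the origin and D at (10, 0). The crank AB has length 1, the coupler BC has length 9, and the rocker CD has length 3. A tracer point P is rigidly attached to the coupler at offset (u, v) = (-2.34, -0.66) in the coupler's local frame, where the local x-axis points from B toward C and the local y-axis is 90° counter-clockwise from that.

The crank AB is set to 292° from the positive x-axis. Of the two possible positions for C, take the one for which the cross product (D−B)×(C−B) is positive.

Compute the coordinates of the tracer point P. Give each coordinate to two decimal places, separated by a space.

-1.51 -2.47

A=(0,0), D=(10.00,0)
B = A + 1.00·(cos292°, sin292°) = (0.3746, -0.9272)
|BD| = 9.6699
circle(B,9.00) ∩ circle(D,3.00): a=8.5578, h=2.7863
  candidates: C₊=(8.6259,2.6668) cross=26.943; C₋=(9.1602,-2.8801) cross=-26.943
  mode + wants cross > 0 → take C=(8.6259,2.6668) (cross=26.943)
ex = (C−B)/|BC| = (0.9168,0.3993); ey = (-0.3993,0.9168)
P = B + -2.34·ex + -0.66·ey = (-1.5072,-2.4667)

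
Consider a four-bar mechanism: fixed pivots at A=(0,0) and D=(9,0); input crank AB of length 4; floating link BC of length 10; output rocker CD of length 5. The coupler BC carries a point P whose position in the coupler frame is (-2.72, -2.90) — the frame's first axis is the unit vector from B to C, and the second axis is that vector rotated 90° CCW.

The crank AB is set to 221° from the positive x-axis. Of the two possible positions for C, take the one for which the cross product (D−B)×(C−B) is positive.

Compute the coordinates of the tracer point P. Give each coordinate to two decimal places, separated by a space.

-3.56 -6.56

A=(0,0), D=(9.00,0)
B = A + 4.00·(cos221°, sin221°) = (-3.0188, -2.6242)
|BD| = 12.3020
circle(B,10.00) ∩ circle(D,5.00): a=9.1993, h=3.9209
  candidates: C₊=(5.1323,3.1688) cross=48.234; C₋=(6.8051,-4.4925) cross=-48.234
  mode + wants cross > 0 → take C=(5.1323,3.1688) (cross=48.234)
ex = (C−B)/|BC| = (0.8151,0.5793); ey = (-0.5793,0.8151)
P = B + -2.72·ex + -2.90·ey = (-3.5560,-6.5638)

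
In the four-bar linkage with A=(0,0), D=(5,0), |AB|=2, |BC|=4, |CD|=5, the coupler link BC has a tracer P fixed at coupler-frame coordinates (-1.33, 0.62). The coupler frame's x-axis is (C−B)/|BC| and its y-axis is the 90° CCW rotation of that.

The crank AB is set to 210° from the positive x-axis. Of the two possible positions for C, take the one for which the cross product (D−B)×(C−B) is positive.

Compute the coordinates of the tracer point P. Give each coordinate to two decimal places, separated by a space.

-3.00 -1.74

A=(0,0), D=(5.00,0)
B = A + 2.00·(cos210°, sin210°) = (-1.7321, -1.0000)
|BD| = 6.8059
circle(B,4.00) ∩ circle(D,5.00): a=2.7418, h=2.9125
  candidates: C₊=(0.5520,2.2837) cross=19.822; C₋=(1.4079,-3.4780) cross=-19.822
  mode + wants cross > 0 → take C=(0.5520,2.2837) (cross=19.822)
ex = (C−B)/|BC| = (0.5710,0.8209); ey = (-0.8209,0.5710)
P = B + -1.33·ex + 0.62·ey = (-3.0005,-1.7378)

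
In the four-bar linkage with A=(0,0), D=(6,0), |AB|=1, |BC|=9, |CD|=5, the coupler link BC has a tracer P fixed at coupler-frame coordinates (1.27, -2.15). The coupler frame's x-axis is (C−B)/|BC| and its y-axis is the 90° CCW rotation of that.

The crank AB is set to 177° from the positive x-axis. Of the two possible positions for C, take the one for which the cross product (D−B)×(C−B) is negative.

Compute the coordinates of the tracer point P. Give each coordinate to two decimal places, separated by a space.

A=(0,0), D=(6.00,0)
B = A + 1.00·(cos177°, sin177°) = (-0.9986, 0.0523)
|BD| = 6.9988
circle(B,9.00) ∩ circle(D,5.00): a=7.5001, h=4.9748
  candidates: C₊=(6.5384,4.9709) cross=34.818; C₋=(6.4640,-4.9784) cross=-34.818
  mode - wants cross < 0 → take C=(6.4640,-4.9784) (cross=-34.818)
ex = (C−B)/|BC| = (0.8292,-0.5590); ey = (0.5590,0.8292)
P = B + 1.27·ex + -2.15·ey = (-1.1474,-2.4403)

-1.15 -2.44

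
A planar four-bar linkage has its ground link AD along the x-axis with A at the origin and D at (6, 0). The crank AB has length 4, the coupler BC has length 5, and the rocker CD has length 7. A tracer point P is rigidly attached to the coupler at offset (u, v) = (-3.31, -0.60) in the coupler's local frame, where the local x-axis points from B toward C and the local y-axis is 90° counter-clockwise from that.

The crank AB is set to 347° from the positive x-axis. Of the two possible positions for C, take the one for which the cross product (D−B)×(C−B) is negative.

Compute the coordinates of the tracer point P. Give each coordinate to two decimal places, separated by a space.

5.14 2.23

A=(0,0), D=(6.00,0)
B = A + 4.00·(cos347°, sin347°) = (3.8975, -0.8998)
|BD| = 2.2870
circle(B,5.00) ∩ circle(D,7.00): a=-4.1036, h=2.8566
  candidates: C₊=(-0.9991,0.1118) cross=6.533; C₋=(1.2487,-5.1406) cross=-6.533
  mode - wants cross < 0 → take C=(1.2487,-5.1406) (cross=-6.533)
ex = (C−B)/|BC| = (-0.5297,-0.8482); ey = (0.8482,-0.5297)
P = B + -3.31·ex + -0.60·ey = (5.1420,2.2254)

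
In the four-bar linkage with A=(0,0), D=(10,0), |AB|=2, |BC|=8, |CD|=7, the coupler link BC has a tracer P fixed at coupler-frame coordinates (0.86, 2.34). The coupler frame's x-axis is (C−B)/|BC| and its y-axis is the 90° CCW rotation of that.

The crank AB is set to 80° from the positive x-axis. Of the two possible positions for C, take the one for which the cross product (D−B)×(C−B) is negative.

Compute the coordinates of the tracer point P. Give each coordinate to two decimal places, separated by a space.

2.77 2.56

A=(0,0), D=(10.00,0)
B = A + 2.00·(cos80°, sin80°) = (0.3473, 1.9696)
|BD| = 9.8516
circle(B,8.00) ∩ circle(D,7.00): a=5.6871, h=5.6264
  candidates: C₊=(7.0445,6.3455) cross=55.430; C₋=(4.7947,-4.6802) cross=-55.430
  mode - wants cross < 0 → take C=(4.7947,-4.6802) (cross=-55.430)
ex = (C−B)/|BC| = (0.5559,-0.8312); ey = (0.8312,0.5559)
P = B + 0.86·ex + 2.34·ey = (2.7705,2.5556)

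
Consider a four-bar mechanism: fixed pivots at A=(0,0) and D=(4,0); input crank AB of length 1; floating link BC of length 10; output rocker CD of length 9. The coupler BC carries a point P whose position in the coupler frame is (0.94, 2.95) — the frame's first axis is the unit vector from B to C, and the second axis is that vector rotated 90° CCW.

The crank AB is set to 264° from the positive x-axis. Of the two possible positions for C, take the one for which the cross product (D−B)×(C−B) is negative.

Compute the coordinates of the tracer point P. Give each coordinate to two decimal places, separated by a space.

A=(0,0), D=(4.00,0)
B = A + 1.00·(cos264°, sin264°) = (-0.1045, -0.9945)
|BD| = 4.2233
circle(B,10.00) ∩ circle(D,9.00): a=4.3611, h=8.9989
  candidates: C₊=(2.0148,8.7783) cross=38.005; C₋=(6.2530,-8.7134) cross=-38.005
  mode - wants cross < 0 → take C=(6.2530,-8.7134) (cross=-38.005)
ex = (C−B)/|BC| = (0.6358,-0.7719); ey = (0.7719,0.6358)
P = B + 0.94·ex + 2.95·ey = (2.7702,0.1554)

2.77 0.16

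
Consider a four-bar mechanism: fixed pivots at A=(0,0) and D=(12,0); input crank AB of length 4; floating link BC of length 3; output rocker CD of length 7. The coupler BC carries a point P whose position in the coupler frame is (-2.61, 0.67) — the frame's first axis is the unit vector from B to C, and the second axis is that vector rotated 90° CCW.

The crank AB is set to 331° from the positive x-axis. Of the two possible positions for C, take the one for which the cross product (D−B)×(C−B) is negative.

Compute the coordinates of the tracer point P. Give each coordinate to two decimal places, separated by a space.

1.70 0.06

A=(0,0), D=(12.00,0)
B = A + 4.00·(cos331°, sin331°) = (3.4985, -1.9392)
|BD| = 8.7199
circle(B,3.00) ∩ circle(D,7.00): a=2.0663, h=2.1749
  candidates: C₊=(5.0294,0.6407) cross=18.965; C₋=(5.9968,-3.6001) cross=-18.965
  mode - wants cross < 0 → take C=(5.9968,-3.6001) (cross=-18.965)
ex = (C−B)/|BC| = (0.8328,-0.5536); ey = (0.5536,0.8328)
P = B + -2.61·ex + 0.67·ey = (1.6959,0.0637)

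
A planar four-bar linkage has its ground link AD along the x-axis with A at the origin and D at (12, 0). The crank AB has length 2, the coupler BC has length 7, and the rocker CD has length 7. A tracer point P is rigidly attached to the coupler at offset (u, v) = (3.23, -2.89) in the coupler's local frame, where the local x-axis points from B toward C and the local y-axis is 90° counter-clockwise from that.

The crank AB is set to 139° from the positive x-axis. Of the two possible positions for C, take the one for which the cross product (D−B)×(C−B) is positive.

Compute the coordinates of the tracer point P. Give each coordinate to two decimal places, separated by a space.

A=(0,0), D=(12.00,0)
B = A + 2.00·(cos139°, sin139°) = (-1.5094, 1.3121)
|BD| = 13.5730
circle(B,7.00) ∩ circle(D,7.00): a=6.7865, h=1.7157
  candidates: C₊=(5.4111,2.3637) cross=23.287; C₋=(5.0794,-1.0516) cross=-23.287
  mode + wants cross > 0 → take C=(5.4111,2.3637) (cross=23.287)
ex = (C−B)/|BC| = (0.9887,0.1502); ey = (-0.1502,0.9887)
P = B + 3.23·ex + -2.89·ey = (2.1181,-1.0599)

2.12 -1.06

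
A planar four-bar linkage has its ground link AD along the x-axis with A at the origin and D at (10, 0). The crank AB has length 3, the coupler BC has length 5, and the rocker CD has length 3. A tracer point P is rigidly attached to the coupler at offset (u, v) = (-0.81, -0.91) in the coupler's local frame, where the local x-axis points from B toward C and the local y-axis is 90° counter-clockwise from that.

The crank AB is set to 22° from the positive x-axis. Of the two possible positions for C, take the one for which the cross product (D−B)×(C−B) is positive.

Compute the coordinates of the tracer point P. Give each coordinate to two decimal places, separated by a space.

A=(0,0), D=(10.00,0)
B = A + 3.00·(cos22°, sin22°) = (2.7816, 1.1238)
|BD| = 7.3054
circle(B,5.00) ∩ circle(D,3.00): a=4.7478, h=1.5680
  candidates: C₊=(7.7140,1.9428) cross=11.455; C₋=(7.2316,-1.1559) cross=-11.455
  mode + wants cross > 0 → take C=(7.7140,1.9428) (cross=11.455)
ex = (C−B)/|BC| = (0.9865,0.1638); ey = (-0.1638,0.9865)
P = B + -0.81·ex + -0.91·ey = (2.1315,0.0934)

2.13 0.09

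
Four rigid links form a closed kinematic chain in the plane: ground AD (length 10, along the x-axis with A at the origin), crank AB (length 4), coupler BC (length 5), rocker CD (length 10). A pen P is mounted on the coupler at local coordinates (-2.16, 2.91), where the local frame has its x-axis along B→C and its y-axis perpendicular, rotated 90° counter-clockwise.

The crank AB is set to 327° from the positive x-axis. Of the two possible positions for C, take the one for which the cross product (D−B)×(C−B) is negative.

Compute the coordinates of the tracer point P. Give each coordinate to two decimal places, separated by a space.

A=(0,0), D=(10.00,0)
B = A + 4.00·(cos327°, sin327°) = (3.3547, -2.1786)
|BD| = 6.9933
circle(B,5.00) ∩ circle(D,10.00): a=-1.8656, h=4.6389
  candidates: C₊=(0.1368,1.6483) cross=32.441; C₋=(3.0270,-7.1678) cross=-32.441
  mode - wants cross < 0 → take C=(3.0270,-7.1678) (cross=-32.441)
ex = (C−B)/|BC| = (-0.0655,-0.9979); ey = (0.9979,-0.0655)
P = B + -2.16·ex + 2.91·ey = (6.4000,-0.2139)

6.40 -0.21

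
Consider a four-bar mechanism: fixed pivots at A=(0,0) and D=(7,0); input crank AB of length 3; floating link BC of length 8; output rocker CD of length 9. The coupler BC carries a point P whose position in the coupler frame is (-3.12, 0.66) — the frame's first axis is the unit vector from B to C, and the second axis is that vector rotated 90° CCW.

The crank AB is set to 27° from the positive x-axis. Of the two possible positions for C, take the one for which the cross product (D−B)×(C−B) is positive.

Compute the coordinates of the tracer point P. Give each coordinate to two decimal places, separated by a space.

A=(0,0), D=(7.00,0)
B = A + 3.00·(cos27°, sin27°) = (2.6730, 1.3620)
|BD| = 4.5363
circle(B,8.00) ∩ circle(D,9.00): a=0.3943, h=7.9903
  candidates: C₊=(5.4482,8.8652) cross=36.246; C₋=(0.6502,-6.3781) cross=-36.246
  mode + wants cross > 0 → take C=(5.4482,8.8652) (cross=36.246)
ex = (C−B)/|BC| = (0.3469,0.9379); ey = (-0.9379,0.3469)
P = B + -3.12·ex + 0.66·ey = (0.9717,-1.3353)

0.97 -1.34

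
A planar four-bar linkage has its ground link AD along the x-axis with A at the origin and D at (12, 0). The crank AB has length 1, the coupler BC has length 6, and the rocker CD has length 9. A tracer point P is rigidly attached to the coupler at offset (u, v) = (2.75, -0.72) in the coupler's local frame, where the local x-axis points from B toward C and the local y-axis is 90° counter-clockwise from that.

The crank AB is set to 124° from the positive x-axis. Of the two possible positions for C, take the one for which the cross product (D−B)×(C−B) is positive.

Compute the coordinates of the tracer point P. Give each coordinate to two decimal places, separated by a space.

A=(0,0), D=(12.00,0)
B = A + 1.00·(cos124°, sin124°) = (-0.5592, 0.8290)
|BD| = 12.5865
circle(B,6.00) ∩ circle(D,9.00): a=4.5056, h=3.9622
  candidates: C₊=(4.1976,4.4859) cross=49.871; C₋=(3.6757,-3.4214) cross=-49.871
  mode + wants cross > 0 → take C=(4.1976,4.4859) (cross=49.871)
ex = (C−B)/|BC| = (0.7928,0.6095); ey = (-0.6095,0.7928)
P = B + 2.75·ex + -0.72·ey = (2.0598,1.9343)

2.06 1.93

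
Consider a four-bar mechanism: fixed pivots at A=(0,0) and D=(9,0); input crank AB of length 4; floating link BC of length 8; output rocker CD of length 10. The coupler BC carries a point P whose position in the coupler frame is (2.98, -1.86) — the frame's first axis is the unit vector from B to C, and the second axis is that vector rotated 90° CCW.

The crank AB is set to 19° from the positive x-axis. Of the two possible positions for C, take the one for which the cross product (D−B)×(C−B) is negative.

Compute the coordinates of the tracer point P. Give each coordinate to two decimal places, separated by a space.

A=(0,0), D=(9.00,0)
B = A + 4.00·(cos19°, sin19°) = (3.7821, 1.3023)
|BD| = 5.3780
circle(B,8.00) ∩ circle(D,10.00): a=-0.6580, h=7.9729
  candidates: C₊=(5.0743,9.1972) cross=42.878; C₋=(1.2130,-6.2740) cross=-42.878
  mode - wants cross < 0 → take C=(1.2130,-6.2740) (cross=-42.878)
ex = (C−B)/|BC| = (-0.3211,-0.9470); ey = (0.9470,-0.3211)
P = B + 2.98·ex + -1.86·ey = (1.0636,-0.9226)

1.06 -0.92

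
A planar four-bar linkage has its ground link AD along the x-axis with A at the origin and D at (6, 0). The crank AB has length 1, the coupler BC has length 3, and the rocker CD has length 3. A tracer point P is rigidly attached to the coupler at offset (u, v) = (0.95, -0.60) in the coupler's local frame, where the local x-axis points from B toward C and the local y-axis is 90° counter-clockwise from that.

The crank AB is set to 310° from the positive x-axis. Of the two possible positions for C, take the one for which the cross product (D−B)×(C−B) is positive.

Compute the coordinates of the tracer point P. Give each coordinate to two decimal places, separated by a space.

1.77 -0.74

A=(0,0), D=(6.00,0)
B = A + 1.00·(cos310°, sin310°) = (0.6428, -0.7660)
|BD| = 5.4117
circle(B,3.00) ∩ circle(D,3.00): a=2.7059, h=1.2955
  candidates: C₊=(3.1380,0.8994) cross=7.011; C₋=(3.5048,-1.6655) cross=-7.011
  mode + wants cross > 0 → take C=(3.1380,0.8994) (cross=7.011)
ex = (C−B)/|BC| = (0.8317,0.5552); ey = (-0.5552,0.8317)
P = B + 0.95·ex + -0.60·ey = (1.7660,-0.7377)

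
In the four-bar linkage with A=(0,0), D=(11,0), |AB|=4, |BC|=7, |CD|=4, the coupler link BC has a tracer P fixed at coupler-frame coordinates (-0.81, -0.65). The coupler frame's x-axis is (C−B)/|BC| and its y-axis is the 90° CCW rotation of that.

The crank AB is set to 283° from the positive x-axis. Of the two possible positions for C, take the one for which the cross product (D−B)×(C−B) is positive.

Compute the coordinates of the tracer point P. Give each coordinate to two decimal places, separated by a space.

A=(0,0), D=(11.00,0)
B = A + 4.00·(cos283°, sin283°) = (0.8998, -3.8975)
|BD| = 10.8261
circle(B,7.00) ∩ circle(D,4.00): a=6.9371, h=0.9360
  candidates: C₊=(7.0348,-0.5268) cross=10.133; C₋=(7.7088,-2.2733) cross=-10.133
  mode + wants cross > 0 → take C=(7.0348,-0.5268) (cross=10.133)
ex = (C−B)/|BC| = (0.8764,0.4815); ey = (-0.4815,0.8764)
P = B + -0.81·ex + -0.65·ey = (0.5029,-4.8572)

0.50 -4.86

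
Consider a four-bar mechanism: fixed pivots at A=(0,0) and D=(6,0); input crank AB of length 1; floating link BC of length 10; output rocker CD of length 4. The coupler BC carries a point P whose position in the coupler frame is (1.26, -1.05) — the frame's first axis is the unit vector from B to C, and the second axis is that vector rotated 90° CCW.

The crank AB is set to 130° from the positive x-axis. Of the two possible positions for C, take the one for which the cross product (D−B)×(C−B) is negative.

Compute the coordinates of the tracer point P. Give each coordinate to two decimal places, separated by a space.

A=(0,0), D=(6.00,0)
B = A + 1.00·(cos130°, sin130°) = (-0.6428, 0.7660)
|BD| = 6.6868
circle(B,10.00) ∩ circle(D,4.00): a=9.6244, h=2.7149
  candidates: C₊=(9.2293,2.3604) cross=18.154; C₋=(8.6073,-3.0335) cross=-18.154
  mode - wants cross < 0 → take C=(8.6073,-3.0335) (cross=-18.154)
ex = (C−B)/|BC| = (0.9250,-0.3800); ey = (0.3800,0.9250)
P = B + 1.26·ex + -1.05·ey = (0.1238,-0.6840)

0.12 -0.68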